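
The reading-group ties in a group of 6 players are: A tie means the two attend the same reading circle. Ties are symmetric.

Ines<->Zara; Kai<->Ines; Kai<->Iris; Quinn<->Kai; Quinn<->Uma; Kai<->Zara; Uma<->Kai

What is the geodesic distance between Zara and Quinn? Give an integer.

2

One shortest route is Zara – Kai – Quinn, which uses 2 edges, and Zara and Quinn are not directly tied, so nothing shorter exists. So d(Zara,Quinn) = 2.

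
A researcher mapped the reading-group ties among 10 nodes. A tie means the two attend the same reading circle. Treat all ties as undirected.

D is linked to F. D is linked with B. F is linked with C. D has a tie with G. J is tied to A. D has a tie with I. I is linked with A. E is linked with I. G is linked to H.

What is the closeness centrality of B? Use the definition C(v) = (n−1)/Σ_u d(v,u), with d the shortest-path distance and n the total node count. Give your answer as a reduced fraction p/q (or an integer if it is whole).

Distances from B: A:3, C:3, D:1, E:3, F:2, G:2, H:3, I:2, J:4. Sum = 23.
n = 10, so closeness = 9/23.

9/23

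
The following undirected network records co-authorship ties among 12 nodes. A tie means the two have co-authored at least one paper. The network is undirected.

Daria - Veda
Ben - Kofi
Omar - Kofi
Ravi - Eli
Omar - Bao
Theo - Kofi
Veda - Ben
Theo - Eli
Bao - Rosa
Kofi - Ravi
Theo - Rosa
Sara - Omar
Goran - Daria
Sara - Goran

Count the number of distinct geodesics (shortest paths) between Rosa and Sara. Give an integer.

1

The shortest distance is 3, and the only length-3 path is Rosa–Bao–Omar–Sara. So there is exactly 1 shortest path.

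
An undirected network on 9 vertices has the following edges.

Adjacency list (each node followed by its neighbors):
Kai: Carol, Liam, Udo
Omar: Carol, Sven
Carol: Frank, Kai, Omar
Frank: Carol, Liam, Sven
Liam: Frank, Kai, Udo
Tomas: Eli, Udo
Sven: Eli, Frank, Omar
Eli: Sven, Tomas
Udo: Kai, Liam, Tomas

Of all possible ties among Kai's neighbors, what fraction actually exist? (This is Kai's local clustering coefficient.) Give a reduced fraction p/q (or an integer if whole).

Kai's neighbors: Carol, Liam, and Udo (k = 3).
Possible neighbor pairs: C(3,2) = 3. Edges among them: Liam–Udo → e = 1.
Clustering(Kai) = 1/3.

1/3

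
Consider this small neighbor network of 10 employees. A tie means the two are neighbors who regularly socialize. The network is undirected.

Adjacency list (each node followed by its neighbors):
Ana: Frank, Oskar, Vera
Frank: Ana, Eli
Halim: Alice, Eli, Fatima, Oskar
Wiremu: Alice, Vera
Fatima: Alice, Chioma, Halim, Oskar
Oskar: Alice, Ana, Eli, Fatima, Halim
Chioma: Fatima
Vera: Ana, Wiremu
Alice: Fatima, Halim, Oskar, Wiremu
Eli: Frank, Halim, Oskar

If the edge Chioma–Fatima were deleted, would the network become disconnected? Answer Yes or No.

Yes

Without the Chioma–Fatima edge there is no alternate route between Chioma and Fatima, so the network disconnects. It is a bridge.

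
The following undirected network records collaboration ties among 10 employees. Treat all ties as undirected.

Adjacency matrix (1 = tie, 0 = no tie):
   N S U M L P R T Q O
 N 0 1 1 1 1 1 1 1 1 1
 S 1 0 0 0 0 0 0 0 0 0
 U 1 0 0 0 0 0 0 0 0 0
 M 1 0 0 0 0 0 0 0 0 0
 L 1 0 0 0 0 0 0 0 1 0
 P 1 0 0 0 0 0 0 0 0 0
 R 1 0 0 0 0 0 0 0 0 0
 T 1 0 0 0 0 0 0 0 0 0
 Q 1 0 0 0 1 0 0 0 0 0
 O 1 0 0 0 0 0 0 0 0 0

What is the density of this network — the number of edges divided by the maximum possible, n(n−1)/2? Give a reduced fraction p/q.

There are 10 edges and 10 nodes, so the maximum possible is C(10,2) = 45.
Density = 10/45 = 2/9.

2/9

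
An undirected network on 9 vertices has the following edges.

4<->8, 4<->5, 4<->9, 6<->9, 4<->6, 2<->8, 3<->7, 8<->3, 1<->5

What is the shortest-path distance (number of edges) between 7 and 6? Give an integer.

4

One shortest route is 7 – 3 – 8 – 4 – 6, which uses 4 edges, and at distance 3 from 7 we only reach {2, 4}, which does not include 6. So d(7,6) = 4.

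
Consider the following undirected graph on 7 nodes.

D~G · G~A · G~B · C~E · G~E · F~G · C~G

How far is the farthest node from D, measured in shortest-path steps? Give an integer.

2

Distances from D: A:2, B:2, C:2, E:2, F:2, G:1.
The largest is 2 (to F, C, A, B, and E), so the eccentricity of D is 2.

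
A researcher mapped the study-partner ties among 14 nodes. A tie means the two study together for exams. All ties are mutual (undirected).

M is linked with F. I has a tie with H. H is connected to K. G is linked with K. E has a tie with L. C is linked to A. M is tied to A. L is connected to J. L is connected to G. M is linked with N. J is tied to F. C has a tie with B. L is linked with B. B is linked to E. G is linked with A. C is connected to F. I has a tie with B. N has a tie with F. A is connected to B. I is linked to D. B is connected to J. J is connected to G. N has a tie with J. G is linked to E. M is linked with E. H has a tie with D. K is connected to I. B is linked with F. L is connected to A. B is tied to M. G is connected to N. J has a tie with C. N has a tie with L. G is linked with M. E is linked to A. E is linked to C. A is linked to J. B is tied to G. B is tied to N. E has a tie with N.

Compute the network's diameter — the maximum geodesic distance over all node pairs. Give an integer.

3

Eccentricity of each node (its greatest distance to any other): A:3, B:2, C:3, D:3, E:3, F:3, G:3, H:3, I:2, J:3, K:3, L:3, M:3, N:3.
The maximum eccentricity is 3, realized for instance by the pair K–C via K – G – A – C. So the diameter is 3.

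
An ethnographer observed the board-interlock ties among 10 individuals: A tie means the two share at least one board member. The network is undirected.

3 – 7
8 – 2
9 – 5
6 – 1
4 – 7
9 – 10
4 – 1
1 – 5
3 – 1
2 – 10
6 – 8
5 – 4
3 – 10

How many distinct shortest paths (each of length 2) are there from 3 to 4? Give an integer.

2

The shortest distance is 2. The length-2 paths are: 3–7–4; 3–1–4.
That gives 2 distinct shortest paths.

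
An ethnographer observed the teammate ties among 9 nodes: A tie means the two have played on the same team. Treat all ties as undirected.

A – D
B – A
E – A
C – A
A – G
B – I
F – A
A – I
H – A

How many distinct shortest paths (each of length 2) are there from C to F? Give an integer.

The shortest distance is 2, and the only length-2 path is C–A–F. So there is exactly 1 shortest path.

1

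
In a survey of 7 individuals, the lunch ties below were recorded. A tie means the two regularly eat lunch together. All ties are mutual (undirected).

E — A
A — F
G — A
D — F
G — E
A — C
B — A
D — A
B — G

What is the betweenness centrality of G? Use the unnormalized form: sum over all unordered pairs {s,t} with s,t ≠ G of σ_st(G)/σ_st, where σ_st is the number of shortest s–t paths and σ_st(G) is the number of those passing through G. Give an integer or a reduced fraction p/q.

1/2

Pairs whose geodesics pass through G — B–E: 1/2.
All other pairs contribute 0.
Summing the contributions gives betweenness(G) = 1/2.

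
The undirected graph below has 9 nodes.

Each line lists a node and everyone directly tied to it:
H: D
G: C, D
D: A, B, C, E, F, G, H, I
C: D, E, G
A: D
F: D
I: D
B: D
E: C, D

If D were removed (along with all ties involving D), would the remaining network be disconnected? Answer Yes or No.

Yes

Removing D leaves {F} with no path to {I}, so the network splits into 6 components. D is a cut vertex.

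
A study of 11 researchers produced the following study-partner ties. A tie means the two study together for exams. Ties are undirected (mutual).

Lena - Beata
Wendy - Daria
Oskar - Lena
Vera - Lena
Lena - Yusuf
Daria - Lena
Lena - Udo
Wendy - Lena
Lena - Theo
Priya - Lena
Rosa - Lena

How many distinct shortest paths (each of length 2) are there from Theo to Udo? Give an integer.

The shortest distance is 2, and the only length-2 path is Theo–Lena–Udo. So there is exactly 1 shortest path.

1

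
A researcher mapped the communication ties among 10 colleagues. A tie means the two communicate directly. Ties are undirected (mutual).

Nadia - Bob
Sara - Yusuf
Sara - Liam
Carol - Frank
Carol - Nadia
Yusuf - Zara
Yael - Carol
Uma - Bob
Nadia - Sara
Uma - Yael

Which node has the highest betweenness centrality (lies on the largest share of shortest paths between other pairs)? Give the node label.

Unnormalized betweenness of each node: Bob:5, Carol:13, Frank:0, Liam:0, Nadia:22, Sara:20, Uma:1, Yael:2, Yusuf:8, Zara:0.
Nadia has the largest value, 22, making it the main broker — the node through which the most shortest paths run.

Nadia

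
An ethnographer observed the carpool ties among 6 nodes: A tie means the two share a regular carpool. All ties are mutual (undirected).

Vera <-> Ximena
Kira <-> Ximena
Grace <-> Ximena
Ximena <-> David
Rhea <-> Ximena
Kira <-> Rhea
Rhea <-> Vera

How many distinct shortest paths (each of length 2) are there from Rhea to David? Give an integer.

The shortest distance is 2, and the only length-2 path is Rhea–Ximena–David. So there is exactly 1 shortest path.

1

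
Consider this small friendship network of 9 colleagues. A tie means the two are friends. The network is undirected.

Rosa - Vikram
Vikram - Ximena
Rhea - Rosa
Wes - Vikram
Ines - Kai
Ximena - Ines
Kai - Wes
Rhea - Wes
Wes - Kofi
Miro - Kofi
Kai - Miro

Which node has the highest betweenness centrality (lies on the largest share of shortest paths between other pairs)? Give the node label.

Unnormalized betweenness of each node: Ines:2, Kai:7, Kofi:2, Miro:1, Rhea:2, Rosa:1, Vikram:7, Wes:13, Ximena:2.
Wes has the largest value, 13, making it the main broker — the node through which the most shortest paths run.

Wes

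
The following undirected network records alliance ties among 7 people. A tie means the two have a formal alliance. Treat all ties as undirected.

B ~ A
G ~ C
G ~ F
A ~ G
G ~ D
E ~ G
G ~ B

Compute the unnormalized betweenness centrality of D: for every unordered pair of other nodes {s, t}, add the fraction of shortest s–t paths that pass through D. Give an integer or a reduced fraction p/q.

0

No shortest path between any pair of other nodes passes through D.
Summing the contributions gives betweenness(D) = 0.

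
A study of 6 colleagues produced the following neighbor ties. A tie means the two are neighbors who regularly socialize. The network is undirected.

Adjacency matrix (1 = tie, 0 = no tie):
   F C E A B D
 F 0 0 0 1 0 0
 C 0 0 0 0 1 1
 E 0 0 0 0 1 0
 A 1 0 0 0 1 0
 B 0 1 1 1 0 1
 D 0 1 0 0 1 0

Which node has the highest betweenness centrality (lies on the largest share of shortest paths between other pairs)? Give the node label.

B

Unnormalized betweenness of each node: A:4, B:8, C:0, D:0, E:0, F:0.
B has the largest value, 8, making it the main broker — the node through which the most shortest paths run.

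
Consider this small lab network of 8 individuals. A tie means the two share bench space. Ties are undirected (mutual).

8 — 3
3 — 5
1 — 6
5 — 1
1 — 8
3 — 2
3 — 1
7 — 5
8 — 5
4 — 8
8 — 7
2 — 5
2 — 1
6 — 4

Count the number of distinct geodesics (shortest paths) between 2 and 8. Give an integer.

The shortest distance is 2. The length-2 paths are: 2–1–8; 2–5–8; 2–3–8.
That gives 3 distinct shortest paths.

3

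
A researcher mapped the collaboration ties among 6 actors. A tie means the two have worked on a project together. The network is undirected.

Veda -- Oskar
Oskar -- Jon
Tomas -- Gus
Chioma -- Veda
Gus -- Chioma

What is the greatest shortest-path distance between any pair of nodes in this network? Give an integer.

Eccentricity of each node (its greatest distance to any other): Chioma:3, Gus:4, Jon:5, Oskar:4, Tomas:5, Veda:3.
The maximum eccentricity is 5, realized for instance by the pair Tomas–Jon via Tomas – Gus – Chioma – Veda – Oskar – Jon. So the diameter is 5.

5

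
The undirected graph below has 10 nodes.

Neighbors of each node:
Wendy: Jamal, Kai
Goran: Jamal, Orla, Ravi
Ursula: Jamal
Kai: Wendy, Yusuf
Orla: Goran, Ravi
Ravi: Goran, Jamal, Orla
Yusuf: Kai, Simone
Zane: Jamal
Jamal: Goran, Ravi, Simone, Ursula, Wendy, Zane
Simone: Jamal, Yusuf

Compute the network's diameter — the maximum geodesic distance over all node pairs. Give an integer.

Eccentricity of each node (its greatest distance to any other): Goran:3, Jamal:2, Kai:4, Orla:4, Ravi:3, Simone:3, Ursula:3, Wendy:3, Yusuf:4, Zane:3.
The maximum eccentricity is 4, realized for instance by the pair Kai–Orla via Kai – Wendy – Jamal – Goran – Orla. So the diameter is 4.

4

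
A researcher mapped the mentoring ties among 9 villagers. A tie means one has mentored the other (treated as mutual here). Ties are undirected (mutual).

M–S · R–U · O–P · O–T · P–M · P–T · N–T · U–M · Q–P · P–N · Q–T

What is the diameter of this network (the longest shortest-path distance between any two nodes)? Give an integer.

Eccentricity of each node (its greatest distance to any other): M:2, N:4, O:4, P:3, Q:4, R:4, S:3, T:4, U:3.
The maximum eccentricity is 4, realized for instance by the pair R–Q via R – U – M – P – Q. So the diameter is 4.

4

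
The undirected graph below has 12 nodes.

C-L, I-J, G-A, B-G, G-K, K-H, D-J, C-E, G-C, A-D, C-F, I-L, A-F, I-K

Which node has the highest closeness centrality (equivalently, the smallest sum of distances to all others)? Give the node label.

Farness (sum of distances to all others) for each node — A:23, B:29, C:21, D:28, E:31, F:26, G:19, H:32, I:23, J:28, K:22, L:24.
The smallest farness is 19, for G, so G has the highest closeness.

G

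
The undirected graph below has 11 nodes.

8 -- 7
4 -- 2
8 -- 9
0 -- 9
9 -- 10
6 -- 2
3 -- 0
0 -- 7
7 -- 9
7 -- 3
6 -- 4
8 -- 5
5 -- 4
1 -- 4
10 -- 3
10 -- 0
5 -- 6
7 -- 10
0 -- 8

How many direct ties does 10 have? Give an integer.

4

10 is directly tied to 0, 3, 7, and 9. That is 4 neighbors, so the degree of 10 is 4.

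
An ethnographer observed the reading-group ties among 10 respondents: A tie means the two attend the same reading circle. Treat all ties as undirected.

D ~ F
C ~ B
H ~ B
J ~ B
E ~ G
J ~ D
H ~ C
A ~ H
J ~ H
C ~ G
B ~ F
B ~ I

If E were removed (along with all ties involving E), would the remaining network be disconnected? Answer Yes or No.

No

Even without E, every remaining node can still reach every other (the residual graph is connected), so E is not a cut vertex.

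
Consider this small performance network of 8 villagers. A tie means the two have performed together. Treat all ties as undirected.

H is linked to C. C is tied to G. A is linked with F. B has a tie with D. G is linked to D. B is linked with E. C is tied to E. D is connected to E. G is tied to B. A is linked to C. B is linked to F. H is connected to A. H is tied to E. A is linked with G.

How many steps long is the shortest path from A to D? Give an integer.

One shortest route is A – G – D, which uses 2 edges, and A and D are not directly tied, so nothing shorter exists. So d(A,D) = 2.

2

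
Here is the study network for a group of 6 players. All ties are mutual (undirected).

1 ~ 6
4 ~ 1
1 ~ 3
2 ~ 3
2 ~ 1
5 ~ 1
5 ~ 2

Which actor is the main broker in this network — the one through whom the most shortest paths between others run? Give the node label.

1

Unnormalized betweenness of each node: 1:15/2, 2:1/2, 3:0, 4:0, 5:0, 6:0.
1 has the largest value, 15/2, making it the main broker — the node through which the most shortest paths run.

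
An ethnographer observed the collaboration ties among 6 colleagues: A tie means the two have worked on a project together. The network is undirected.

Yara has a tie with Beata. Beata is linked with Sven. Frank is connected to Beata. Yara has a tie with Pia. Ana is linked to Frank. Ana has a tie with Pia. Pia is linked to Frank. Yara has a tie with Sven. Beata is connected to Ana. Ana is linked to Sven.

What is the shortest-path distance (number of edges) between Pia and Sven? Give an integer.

2

One shortest route is Pia – Ana – Sven, which uses 2 edges, and Pia and Sven are not directly tied, so nothing shorter exists. So d(Pia,Sven) = 2.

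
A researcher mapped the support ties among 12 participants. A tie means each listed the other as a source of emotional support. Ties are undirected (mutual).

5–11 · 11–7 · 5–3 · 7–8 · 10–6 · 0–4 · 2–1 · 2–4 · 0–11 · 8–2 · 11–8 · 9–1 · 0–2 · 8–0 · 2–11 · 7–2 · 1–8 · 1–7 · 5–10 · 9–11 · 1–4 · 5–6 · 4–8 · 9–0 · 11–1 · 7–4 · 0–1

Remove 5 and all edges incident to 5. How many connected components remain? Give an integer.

Without 5, the remaining ties split the others into: {3}; {6, 10}; {0, 1, 2, 4, 7, 8, 9, 11}.
That's 3 separate components.

3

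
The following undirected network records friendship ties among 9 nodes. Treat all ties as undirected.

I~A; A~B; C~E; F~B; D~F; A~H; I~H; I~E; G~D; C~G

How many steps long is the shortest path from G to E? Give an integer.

2

One shortest route is G – C – E, which uses 2 edges, and G and E are not directly tied, so nothing shorter exists. So d(G,E) = 2.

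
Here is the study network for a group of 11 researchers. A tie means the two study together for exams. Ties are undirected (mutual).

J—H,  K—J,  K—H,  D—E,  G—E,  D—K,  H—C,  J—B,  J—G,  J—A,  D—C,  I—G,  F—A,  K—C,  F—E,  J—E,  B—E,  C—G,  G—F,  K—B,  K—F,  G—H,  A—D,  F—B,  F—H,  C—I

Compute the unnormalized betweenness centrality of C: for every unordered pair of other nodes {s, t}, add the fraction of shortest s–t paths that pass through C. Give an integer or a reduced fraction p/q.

Pairs whose geodesics pass through C — H–D: 1/2; H–I: 1/2; K–I: 1; K–G: 1/4; A–I: 1/3; B–I: 1/4; D–I: 1; D–G: 1/2.
All other pairs contribute 0.
Summing the contributions gives betweenness(C) = 13/3.

13/3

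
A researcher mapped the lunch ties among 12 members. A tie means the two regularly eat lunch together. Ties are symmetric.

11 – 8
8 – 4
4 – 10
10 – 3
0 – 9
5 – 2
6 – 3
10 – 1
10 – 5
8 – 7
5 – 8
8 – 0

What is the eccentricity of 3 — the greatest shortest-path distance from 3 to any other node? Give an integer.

5

Distances from 3: 0:4, 1:2, 2:3, 4:2, 5:2, 6:1, 7:4, 8:3, 9:5, 10:1, 11:4.
The largest is 5 (to 9), so the eccentricity of 3 is 5.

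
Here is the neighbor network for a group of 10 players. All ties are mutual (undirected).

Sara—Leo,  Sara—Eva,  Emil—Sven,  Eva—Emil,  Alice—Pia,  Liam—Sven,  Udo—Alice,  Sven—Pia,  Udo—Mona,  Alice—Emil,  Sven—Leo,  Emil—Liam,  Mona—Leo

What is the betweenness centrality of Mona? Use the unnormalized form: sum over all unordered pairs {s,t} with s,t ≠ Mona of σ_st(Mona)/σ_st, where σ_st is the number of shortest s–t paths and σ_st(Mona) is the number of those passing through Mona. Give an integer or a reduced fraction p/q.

8/3

Pairs whose geodesics pass through Mona — Sara–Udo: 1; Leo–Udo: 1; Leo–Alice: 1/3; Udo–Sven: 1/3.
All other pairs contribute 0.
Summing the contributions gives betweenness(Mona) = 8/3.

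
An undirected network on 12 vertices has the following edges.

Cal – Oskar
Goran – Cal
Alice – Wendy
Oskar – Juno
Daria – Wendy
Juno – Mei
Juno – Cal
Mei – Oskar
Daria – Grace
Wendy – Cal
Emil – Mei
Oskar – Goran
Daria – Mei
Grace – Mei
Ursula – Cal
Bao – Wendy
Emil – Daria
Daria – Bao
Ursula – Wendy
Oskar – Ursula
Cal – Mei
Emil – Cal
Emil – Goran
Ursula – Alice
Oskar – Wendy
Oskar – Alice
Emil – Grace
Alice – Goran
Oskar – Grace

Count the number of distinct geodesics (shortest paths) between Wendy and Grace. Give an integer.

2

The shortest distance is 2. The length-2 paths are: Wendy–Oskar–Grace; Wendy–Daria–Grace.
That gives 2 distinct shortest paths.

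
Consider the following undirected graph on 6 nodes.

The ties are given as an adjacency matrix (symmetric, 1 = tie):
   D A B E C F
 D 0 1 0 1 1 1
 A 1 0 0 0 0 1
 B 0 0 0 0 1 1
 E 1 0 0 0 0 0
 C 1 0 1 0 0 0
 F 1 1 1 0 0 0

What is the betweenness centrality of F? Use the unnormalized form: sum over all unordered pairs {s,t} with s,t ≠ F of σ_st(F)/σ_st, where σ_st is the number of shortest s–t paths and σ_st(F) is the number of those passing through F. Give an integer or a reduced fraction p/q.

2

Pairs whose geodesics pass through F — D–B: 1/2; A–B: 1; B–E: 1/2.
All other pairs contribute 0.
Summing the contributions gives betweenness(F) = 2.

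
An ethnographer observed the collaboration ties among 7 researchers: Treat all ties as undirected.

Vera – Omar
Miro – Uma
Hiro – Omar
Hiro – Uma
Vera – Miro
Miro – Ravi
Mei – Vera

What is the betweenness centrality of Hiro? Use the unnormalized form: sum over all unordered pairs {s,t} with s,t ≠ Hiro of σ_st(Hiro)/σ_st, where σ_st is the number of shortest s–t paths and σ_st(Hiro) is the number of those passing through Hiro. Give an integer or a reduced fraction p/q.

Pairs whose geodesics pass through Hiro — Omar–Uma: 1.
All other pairs contribute 0.
Summing the contributions gives betweenness(Hiro) = 1.

1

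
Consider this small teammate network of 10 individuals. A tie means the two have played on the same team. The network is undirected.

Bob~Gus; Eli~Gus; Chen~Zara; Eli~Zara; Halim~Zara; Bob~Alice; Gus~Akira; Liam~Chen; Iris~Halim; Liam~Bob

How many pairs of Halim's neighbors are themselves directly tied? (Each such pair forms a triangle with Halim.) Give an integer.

Halim's neighbors are Iris and Zara, but none of them are tied to each other, so no triangle contains Halim.

0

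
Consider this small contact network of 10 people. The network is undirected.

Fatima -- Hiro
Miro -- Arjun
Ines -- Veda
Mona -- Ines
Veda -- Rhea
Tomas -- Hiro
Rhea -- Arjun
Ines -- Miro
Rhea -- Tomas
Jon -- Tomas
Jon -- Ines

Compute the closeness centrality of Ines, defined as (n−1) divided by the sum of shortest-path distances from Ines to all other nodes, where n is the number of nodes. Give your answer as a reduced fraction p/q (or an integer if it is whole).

Distances from Ines: Arjun:2, Fatima:4, Hiro:3, Jon:1, Miro:1, Mona:1, Rhea:2, Tomas:2, Veda:1. Sum = 17.
n = 10, so closeness = 9/17.

9/17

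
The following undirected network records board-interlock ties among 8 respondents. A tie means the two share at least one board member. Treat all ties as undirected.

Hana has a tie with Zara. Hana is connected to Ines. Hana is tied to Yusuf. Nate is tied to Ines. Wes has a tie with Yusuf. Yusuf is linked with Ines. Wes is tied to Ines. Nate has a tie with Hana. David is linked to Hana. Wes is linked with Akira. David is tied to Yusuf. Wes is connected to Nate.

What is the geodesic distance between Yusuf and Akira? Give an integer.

One shortest route is Yusuf – Wes – Akira, which uses 2 edges, and Yusuf and Akira are not directly tied, so nothing shorter exists. So d(Yusuf,Akira) = 2.

2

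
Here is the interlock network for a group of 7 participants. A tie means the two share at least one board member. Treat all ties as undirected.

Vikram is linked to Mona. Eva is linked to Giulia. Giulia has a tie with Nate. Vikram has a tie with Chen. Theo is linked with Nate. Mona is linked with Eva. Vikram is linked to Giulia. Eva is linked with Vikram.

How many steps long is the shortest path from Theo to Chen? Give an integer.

4

One shortest route is Theo – Nate – Giulia – Vikram – Chen, which uses 4 edges, and at distance 3 from Theo we only reach {Eva, Vikram}, which does not include Chen. So d(Theo,Chen) = 4.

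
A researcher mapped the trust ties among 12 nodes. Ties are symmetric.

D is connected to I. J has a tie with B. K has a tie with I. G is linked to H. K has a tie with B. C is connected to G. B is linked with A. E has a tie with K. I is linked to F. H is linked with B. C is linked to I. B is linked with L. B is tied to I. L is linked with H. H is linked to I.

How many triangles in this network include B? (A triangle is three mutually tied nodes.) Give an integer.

3

B's neighbors: A, H, I, J, K, and L.
Neighbor pairs that are themselves tied: B–H–I; B–H–L; B–I–K. Each forms one triangle with B, for 3 in total.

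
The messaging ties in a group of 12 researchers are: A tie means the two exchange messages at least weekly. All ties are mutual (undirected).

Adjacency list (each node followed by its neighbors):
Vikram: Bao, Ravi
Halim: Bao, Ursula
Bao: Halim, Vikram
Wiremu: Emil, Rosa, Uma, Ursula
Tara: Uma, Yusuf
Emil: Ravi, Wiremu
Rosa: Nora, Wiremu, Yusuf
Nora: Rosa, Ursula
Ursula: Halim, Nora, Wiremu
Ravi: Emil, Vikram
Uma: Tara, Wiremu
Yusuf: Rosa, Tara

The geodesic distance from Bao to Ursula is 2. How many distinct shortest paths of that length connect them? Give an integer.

1

The shortest distance is 2, and the only length-2 path is Bao–Halim–Ursula. So there is exactly 1 shortest path.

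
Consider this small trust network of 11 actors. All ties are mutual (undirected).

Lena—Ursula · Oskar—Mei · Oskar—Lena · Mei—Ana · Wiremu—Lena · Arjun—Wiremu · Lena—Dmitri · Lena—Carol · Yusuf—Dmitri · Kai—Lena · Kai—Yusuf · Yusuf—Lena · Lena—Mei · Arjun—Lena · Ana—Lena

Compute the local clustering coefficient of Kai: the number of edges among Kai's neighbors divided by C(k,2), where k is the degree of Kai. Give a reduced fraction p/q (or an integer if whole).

1

Kai's neighbors: Lena and Yusuf (k = 2).
Possible neighbor pairs: C(2,2) = 1. Edges among them: Lena–Yusuf → e = 1.
Clustering(Kai) = 1/1.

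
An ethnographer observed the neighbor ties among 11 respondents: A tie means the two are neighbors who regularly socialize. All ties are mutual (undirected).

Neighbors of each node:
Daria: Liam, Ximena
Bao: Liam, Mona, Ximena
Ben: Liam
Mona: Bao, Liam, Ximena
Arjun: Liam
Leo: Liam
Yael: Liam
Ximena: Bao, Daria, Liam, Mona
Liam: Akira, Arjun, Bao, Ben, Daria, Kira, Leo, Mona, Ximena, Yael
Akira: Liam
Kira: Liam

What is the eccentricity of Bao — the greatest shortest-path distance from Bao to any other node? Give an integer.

Distances from Bao: Akira:2, Arjun:2, Ben:2, Daria:2, Kira:2, Leo:2, Liam:1, Mona:1, Ximena:1, Yael:2.
The largest is 2 (to Leo, Akira, Ben, Yael, Arjun, Daria, and Kira), so the eccentricity of Bao is 2.

2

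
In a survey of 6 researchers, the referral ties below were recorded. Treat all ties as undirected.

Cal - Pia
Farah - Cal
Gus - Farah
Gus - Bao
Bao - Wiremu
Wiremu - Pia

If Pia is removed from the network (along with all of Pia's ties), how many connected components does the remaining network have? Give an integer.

1

Pia's neighbors (Cal and Wiremu) remain reachable from one another through other ties, so the rest of the network stays in one piece.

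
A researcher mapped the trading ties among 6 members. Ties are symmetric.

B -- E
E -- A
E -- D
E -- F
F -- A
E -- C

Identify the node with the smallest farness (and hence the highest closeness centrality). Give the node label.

Farness (sum of distances to all others) for each node — A:8, B:9, C:9, D:9, E:5, F:8.
The smallest farness is 5, for E, so E has the highest closeness.

E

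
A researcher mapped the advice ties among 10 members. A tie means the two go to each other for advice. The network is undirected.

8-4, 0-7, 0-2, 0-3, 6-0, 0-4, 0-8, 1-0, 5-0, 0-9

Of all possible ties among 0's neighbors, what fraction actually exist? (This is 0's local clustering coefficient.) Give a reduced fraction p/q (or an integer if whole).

0's neighbors: 1, 2, 3, 4, 5, 6, 7, 8, and 9 (k = 9).
Possible neighbor pairs: C(9,2) = 36. Edges among them: 4–8 → e = 1.
Clustering(0) = 1/36.

1/36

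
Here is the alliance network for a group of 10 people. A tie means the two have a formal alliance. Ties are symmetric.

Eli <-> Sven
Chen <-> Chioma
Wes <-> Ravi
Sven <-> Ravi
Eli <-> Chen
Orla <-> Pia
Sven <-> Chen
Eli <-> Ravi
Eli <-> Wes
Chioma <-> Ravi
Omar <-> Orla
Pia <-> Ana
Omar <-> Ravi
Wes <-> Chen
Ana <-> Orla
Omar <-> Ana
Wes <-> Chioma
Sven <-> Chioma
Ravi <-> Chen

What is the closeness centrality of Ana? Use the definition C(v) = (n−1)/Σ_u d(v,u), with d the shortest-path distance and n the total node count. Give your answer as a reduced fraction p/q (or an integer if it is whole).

9/20

Distances from Ana: Chen:3, Chioma:3, Eli:3, Omar:1, Orla:1, Pia:1, Ravi:2, Sven:3, Wes:3. Sum = 20.
n = 10, so closeness = 9/20.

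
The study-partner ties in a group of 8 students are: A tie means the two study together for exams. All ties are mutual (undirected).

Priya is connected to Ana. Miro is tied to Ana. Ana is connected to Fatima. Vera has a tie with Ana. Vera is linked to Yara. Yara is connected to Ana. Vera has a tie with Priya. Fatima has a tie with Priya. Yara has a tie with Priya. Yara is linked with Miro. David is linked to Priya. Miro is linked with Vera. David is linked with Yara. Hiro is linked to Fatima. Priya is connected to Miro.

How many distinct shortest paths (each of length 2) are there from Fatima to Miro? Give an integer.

The shortest distance is 2. The length-2 paths are: Fatima–Priya–Miro; Fatima–Ana–Miro.
That gives 2 distinct shortest paths.

2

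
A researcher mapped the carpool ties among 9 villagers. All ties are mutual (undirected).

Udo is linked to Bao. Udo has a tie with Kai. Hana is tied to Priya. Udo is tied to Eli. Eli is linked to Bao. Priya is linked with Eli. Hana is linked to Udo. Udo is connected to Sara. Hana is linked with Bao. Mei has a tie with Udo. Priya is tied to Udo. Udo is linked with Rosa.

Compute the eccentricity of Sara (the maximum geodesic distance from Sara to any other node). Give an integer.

Distances from Sara: Bao:2, Eli:2, Hana:2, Kai:2, Mei:2, Priya:2, Rosa:2, Udo:1.
The largest is 2 (to Eli, Hana, Bao, Kai, Mei, Rosa, and Priya), so the eccentricity of Sara is 2.

2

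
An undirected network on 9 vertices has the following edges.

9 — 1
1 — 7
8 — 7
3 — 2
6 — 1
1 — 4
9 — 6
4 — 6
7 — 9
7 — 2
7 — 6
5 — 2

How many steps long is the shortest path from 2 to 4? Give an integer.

3

One shortest route is 2 – 7 – 6 – 4, which uses 3 edges, and at distance 2 from 2 we only reach {1, 6, 8, 9}, which does not include 4. So d(2,4) = 3.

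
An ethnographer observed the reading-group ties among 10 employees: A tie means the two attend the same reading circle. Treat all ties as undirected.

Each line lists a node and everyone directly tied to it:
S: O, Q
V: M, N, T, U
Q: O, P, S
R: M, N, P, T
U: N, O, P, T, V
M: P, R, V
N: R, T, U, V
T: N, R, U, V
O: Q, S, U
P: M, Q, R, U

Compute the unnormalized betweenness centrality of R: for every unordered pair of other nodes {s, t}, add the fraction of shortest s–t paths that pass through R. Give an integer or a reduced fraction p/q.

Pairs whose geodesics pass through R — Q–N: 1/3; Q–T: 1/3; N–M: 1/2; N–P: 1/2; M–T: 1/2; P–T: 1/2.
All other pairs contribute 0.
Summing the contributions gives betweenness(R) = 8/3.

8/3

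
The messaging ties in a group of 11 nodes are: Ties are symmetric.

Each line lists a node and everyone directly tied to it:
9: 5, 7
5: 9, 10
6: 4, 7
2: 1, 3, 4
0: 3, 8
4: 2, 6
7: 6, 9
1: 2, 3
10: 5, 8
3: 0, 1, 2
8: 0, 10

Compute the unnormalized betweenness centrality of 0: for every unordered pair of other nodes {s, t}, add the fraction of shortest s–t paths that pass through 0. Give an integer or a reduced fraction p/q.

Pairs whose geodesics pass through 0 — 4–8: 1; 4–10: 1/2; 2–8: 1; 2–10: 1; 2–5: 1/2; 1–8: 1; 1–10: 1; 1–5: 1; 3–8: 1; 3–10: 1; 3–5: 1; 3–9: 1/2; 8–6: 1/2.
All other pairs contribute 0.
Summing the contributions gives betweenness(0) = 11.

11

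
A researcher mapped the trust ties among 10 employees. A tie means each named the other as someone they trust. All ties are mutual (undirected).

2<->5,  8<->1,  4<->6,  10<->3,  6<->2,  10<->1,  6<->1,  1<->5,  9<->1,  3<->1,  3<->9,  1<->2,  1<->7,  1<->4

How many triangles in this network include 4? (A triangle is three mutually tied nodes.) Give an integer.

1

4's neighbors: 1 and 6.
Neighbor pairs that are themselves tied: 4–1–6. Each forms one triangle with 4, for 1 in total.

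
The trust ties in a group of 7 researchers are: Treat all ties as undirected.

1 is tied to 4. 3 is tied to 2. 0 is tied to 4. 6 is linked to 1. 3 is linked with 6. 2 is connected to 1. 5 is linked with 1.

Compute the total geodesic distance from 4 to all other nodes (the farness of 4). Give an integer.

11

Distances from 4: 0:1, 1:1, 2:2, 3:3, 5:2, 6:2.
Sum = 1 + 1 + 2 + 3 + 2 + 2 = 11.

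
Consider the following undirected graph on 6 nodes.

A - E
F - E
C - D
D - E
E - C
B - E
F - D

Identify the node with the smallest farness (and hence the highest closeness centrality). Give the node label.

Farness (sum of distances to all others) for each node — A:9, B:9, C:8, D:7, E:5, F:8.
The smallest farness is 5, for E, so E has the highest closeness.

E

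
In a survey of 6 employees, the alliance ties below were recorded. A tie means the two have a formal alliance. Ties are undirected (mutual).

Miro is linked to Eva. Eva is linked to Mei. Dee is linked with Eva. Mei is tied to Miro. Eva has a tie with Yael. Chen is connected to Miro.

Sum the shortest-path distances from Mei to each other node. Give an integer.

8

Distances from Mei: Chen:2, Dee:2, Eva:1, Miro:1, Yael:2.
Sum = 2 + 2 + 1 + 1 + 2 = 8.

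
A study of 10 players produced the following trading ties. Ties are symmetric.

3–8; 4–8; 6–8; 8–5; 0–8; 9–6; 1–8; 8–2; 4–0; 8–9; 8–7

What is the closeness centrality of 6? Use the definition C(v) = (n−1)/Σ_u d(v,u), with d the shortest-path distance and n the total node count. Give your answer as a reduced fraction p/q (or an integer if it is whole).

Distances from 6: 0:2, 1:2, 2:2, 3:2, 4:2, 5:2, 7:2, 8:1, 9:1. Sum = 16.
n = 10, so closeness = 9/16.

9/16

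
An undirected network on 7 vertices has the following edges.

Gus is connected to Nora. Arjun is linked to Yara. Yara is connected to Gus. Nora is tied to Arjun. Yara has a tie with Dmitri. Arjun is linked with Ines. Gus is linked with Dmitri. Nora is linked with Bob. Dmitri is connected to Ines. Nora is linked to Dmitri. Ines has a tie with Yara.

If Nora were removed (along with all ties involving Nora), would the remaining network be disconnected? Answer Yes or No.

Removing Nora leaves {Arjun, Dmitri, Gus, Ines, and Yara} with no path to {Bob}, so the network splits into 2 components. Nora is a cut vertex.

Yes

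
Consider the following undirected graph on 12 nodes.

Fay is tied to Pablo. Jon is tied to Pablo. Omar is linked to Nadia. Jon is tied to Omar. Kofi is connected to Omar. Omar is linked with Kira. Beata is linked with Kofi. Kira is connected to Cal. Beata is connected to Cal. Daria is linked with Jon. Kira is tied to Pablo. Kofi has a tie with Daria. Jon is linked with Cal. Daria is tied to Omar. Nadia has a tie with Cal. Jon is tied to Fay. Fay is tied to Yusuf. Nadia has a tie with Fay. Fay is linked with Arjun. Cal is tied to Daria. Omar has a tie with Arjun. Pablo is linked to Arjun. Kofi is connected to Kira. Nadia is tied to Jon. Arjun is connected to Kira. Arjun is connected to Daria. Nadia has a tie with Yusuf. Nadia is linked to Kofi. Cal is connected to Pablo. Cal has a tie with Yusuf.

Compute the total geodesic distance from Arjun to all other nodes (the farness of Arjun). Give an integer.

Distances from Arjun: Beata:3, Cal:2, Daria:1, Fay:1, Jon:2, Kira:1, Kofi:2, Nadia:2, Omar:1, Pablo:1, Yusuf:2.
Sum = 3 + 2 + 1 + 1 + 2 + 1 + 2 + 2 + 1 + 1 + 2 = 18.

18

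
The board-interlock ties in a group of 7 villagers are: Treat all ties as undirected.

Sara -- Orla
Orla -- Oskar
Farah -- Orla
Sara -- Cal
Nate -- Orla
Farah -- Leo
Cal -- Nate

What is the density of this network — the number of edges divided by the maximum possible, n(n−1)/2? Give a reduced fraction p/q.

1/3

There are 7 edges and 7 nodes, so the maximum possible is C(7,2) = 21.
Density = 7/21 = 1/3.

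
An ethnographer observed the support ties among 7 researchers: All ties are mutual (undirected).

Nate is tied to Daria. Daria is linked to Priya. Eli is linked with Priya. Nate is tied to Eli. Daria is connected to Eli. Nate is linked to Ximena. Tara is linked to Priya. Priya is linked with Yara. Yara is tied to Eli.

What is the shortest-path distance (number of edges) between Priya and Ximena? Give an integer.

One shortest route is Priya – Daria – Nate – Ximena, which uses 3 edges, and at distance 2 from Priya we only reach {Nate}, which does not include Ximena. So d(Priya,Ximena) = 3.

3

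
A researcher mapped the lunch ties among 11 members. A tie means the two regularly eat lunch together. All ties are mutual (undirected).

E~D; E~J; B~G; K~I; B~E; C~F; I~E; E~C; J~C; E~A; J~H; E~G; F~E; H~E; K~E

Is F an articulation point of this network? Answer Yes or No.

Even without F, every remaining node can still reach every other (the residual graph is connected), so F is not a cut vertex.

No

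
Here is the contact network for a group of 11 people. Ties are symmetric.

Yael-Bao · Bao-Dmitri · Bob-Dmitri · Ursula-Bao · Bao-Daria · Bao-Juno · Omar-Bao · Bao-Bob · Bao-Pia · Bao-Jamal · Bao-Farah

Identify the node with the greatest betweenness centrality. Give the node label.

Bao

Unnormalized betweenness of each node: Bao:44, Bob:0, Daria:0, Dmitri:0, Farah:0, Jamal:0, Juno:0, Omar:0, Pia:0, Ursula:0, Yael:0.
Bao has the largest value, 44, making it the main broker — the node through which the most shortest paths run.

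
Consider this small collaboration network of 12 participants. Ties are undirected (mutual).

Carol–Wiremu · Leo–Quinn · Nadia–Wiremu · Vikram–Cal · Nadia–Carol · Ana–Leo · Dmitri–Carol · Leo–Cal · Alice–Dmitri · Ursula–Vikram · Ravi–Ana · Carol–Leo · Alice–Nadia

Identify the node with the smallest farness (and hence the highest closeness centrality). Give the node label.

Farness (sum of distances to all others) for each node — Alice:37, Ana:28, Cal:26, Carol:22, Dmitri:30, Leo:20, Nadia:29, Quinn:30, Ravi:38, Ursula:44, Vikram:34, Wiremu:30.
The smallest farness is 20, for Leo, so Leo has the highest closeness.

Leo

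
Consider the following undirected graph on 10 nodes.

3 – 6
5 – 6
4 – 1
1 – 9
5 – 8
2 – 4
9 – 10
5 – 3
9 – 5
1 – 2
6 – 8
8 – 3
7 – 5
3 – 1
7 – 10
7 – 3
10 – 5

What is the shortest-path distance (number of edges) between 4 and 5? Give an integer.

3

One shortest route is 4 – 1 – 9 – 5, which uses 3 edges, and at distance 2 from 4 we only reach {3, 9}, which does not include 5. So d(4,5) = 3.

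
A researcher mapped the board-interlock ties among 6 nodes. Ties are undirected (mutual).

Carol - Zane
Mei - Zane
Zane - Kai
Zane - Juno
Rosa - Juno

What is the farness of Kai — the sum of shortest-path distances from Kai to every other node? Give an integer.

Distances from Kai: Carol:2, Juno:2, Mei:2, Rosa:3, Zane:1.
Sum = 2 + 2 + 2 + 3 + 1 = 10.

10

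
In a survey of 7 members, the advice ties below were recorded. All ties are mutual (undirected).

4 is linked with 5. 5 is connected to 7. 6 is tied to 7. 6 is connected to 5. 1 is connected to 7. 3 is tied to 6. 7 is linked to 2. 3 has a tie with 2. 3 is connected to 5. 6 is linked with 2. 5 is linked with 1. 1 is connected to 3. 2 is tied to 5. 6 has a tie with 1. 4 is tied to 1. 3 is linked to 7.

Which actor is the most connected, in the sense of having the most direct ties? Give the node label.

5

Degrees — 1:5, 2:4, 3:5, 4:2, 5:6, 6:5, 7:5.
The maximum is 6, attained only by 5.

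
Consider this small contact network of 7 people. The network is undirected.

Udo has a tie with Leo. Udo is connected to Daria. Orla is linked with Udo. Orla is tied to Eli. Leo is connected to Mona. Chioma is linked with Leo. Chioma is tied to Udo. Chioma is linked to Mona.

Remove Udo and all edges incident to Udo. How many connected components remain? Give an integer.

Without Udo, the remaining ties split the others into: {Chioma, Leo, Mona}; {Daria}; {Eli, Orla}.
That's 3 separate components.

3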